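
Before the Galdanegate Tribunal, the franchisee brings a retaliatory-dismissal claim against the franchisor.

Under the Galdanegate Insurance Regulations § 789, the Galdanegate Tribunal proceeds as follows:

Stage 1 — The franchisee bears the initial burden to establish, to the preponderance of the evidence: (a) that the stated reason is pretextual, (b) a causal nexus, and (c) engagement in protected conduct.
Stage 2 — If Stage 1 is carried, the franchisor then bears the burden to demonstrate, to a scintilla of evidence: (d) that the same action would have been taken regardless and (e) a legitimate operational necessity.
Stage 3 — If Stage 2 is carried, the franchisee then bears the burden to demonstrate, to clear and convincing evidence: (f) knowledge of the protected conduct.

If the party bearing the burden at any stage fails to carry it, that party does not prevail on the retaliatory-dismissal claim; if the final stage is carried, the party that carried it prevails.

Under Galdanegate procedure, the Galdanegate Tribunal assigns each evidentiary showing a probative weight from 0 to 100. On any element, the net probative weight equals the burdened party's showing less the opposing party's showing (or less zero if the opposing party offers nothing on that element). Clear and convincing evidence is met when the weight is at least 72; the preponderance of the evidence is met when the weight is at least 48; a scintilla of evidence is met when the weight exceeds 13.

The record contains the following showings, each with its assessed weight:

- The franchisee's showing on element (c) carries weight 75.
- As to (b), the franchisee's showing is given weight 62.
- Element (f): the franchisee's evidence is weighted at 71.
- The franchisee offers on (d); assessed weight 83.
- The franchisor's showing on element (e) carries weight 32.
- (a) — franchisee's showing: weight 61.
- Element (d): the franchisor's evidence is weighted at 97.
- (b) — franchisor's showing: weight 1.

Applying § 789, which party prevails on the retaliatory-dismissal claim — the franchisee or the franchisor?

franchisor

At Stage 1 the franchisee must meet the preponderance of the evidence (weight is at least 48): on (a) the weight is 61, ≥ 48, so (a) meets the standard; on (b) the weight is 62 less the opposing 1 gives net 61, which does reach 48, so (b) meets the standard; on (c) the weight is 75, ≥ 48, so (c) meets the standard.
  The franchisee carries Stage 1; the franchisor now bears the burden.
At Stage 2 the franchisor must meet a scintilla of evidence (weight exceeds 13): on (d) the weight is 97 less the opposing 83 gives net 14, > 13, so (d) meets the standard; on (e) the weight is 32, > 13, so (e) meets the standard.
  Stage 2 is satisfied; the onus moves to the franchisee.
At Stage 3 the franchisee must meet clear and convincing evidence (weight is at least 72): on (f) the weight is 71, < 72, so (f) does not meet the standard.
  Not every element is met, so the franchisee fails to carry Stage 3.
The franchisor prevails.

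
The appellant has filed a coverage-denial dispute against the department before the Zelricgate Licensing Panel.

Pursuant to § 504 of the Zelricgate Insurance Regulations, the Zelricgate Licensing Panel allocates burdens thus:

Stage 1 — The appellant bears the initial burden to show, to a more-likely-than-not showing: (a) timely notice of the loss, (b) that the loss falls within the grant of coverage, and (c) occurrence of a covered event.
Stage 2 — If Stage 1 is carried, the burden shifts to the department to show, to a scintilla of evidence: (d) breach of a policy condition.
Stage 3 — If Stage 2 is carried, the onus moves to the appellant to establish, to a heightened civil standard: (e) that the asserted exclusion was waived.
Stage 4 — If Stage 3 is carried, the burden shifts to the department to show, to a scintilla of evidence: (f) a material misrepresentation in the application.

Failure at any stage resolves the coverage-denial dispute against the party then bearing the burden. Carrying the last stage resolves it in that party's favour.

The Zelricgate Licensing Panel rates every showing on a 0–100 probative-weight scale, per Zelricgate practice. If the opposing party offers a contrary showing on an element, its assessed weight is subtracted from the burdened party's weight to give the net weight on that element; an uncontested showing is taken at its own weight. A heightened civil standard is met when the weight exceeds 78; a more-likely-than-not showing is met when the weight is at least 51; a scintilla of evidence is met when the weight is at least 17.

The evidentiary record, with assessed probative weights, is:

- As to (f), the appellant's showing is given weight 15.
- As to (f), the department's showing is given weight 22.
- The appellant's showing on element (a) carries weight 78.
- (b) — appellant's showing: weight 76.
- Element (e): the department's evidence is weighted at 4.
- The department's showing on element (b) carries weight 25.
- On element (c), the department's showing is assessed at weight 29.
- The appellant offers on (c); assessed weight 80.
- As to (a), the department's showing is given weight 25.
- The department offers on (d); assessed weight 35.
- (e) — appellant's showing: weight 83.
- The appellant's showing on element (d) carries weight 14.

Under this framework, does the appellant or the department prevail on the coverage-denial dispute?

appellant

Stage 1 — burden on appellant; standard: a more-likely-than-not showing (weight is at least 51).
    (a): 78 − 25 = 53 ≥ 51 [met]
    (b): 76 − 25 = 51 ≥ 51 [met]
    (c): 80 − 29 = 51 ≥ 51 [met]
  The appellant carries Stage 1; the department now bears the burden.
Stage 2 — burden on department; standard: a scintilla of evidence (weight is at least 17).
    (d): 35 − 14 = 21 ≥ 17 [met]
  Stage 2 is satisfied; the onus moves to the appellant.
Stage 3 — burden on appellant; standard: a heightened civil standard (weight exceeds 78).
    (e): 83 − 4 = 79 > 78 [met]
  All elements met. The burden passes to the department.
Stage 4 — burden on department; standard: a scintilla of evidence (weight is at least 17).
    (f): 22 − 15 = 7 < 17 [not met]
  Stage 4 not carried; the department fails its burden.
The appellant prevails.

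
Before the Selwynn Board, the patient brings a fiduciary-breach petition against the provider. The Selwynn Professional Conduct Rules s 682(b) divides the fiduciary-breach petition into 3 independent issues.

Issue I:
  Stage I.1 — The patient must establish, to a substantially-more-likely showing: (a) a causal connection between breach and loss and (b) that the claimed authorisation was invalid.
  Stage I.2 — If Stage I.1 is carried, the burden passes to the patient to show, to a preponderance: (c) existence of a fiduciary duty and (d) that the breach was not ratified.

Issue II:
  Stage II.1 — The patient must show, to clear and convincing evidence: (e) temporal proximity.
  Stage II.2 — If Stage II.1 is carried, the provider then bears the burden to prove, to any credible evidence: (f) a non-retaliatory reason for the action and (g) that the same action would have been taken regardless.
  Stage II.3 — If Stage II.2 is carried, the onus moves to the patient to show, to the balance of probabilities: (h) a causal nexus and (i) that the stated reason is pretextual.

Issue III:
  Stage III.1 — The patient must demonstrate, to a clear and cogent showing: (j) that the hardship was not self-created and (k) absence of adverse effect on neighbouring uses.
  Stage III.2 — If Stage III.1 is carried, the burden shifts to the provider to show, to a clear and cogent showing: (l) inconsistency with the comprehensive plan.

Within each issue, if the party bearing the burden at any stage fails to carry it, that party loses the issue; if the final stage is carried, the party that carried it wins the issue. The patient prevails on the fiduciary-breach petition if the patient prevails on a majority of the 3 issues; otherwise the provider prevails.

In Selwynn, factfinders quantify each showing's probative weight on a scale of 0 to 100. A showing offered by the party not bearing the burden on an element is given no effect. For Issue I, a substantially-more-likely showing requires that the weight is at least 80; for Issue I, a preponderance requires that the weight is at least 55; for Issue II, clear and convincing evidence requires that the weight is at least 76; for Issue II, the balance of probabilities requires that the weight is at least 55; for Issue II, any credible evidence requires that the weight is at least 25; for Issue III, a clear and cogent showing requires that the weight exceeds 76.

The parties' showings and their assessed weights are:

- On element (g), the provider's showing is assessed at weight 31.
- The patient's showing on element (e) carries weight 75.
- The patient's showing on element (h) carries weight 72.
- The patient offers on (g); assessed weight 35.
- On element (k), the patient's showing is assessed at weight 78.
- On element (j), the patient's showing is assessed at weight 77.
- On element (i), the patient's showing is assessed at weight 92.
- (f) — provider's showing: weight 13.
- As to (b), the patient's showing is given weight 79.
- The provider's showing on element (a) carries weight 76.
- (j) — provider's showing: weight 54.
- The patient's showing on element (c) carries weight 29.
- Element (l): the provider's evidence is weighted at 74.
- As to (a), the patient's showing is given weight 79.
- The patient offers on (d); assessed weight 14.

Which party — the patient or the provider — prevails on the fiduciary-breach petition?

provider

— Issue I —
Stage I.1 — burden on patient; standard: a substantially-more-likely showing (weight is at least 80).
    (a): 79 (provider's 76 disregarded) < 80 [not met]
    (b): 79 < 80 [not met]
  Not every element is met, so the patient fails to carry Stage I.1.
The provider prevails on this issue.
— Issue II —
At Stage II.1 the patient must meet clear and convincing evidence (weight is at least 76): on (e) the weight is 75, which does not reach 76, so (e) does not meet the standard.
  The patient does not carry Stage II.1.
The analysis ends at Stage II.1; the provider prevails on this issue.
— Issue III —
Stage III.1 (patient, a clear and cogent showing, weight exceeds 76): (j) 77 (provider's 54 disregarded) > 76 — meets; (k) 78 > 76 — meets.
  All elements met. The burden passes to the provider.
Stage III.2 (provider, a clear and cogent showing, weight exceeds 76): (l) 74 ≤ 76 — fails.
  Not every element is met, so the provider fails to carry Stage III.2.
The analysis ends at Stage III.2; the patient prevails on this issue.
Per-issue: Issue I → provider; Issue II → provider; Issue III → patient. The patient must prevail on a majority of issues; overall, the provider prevails.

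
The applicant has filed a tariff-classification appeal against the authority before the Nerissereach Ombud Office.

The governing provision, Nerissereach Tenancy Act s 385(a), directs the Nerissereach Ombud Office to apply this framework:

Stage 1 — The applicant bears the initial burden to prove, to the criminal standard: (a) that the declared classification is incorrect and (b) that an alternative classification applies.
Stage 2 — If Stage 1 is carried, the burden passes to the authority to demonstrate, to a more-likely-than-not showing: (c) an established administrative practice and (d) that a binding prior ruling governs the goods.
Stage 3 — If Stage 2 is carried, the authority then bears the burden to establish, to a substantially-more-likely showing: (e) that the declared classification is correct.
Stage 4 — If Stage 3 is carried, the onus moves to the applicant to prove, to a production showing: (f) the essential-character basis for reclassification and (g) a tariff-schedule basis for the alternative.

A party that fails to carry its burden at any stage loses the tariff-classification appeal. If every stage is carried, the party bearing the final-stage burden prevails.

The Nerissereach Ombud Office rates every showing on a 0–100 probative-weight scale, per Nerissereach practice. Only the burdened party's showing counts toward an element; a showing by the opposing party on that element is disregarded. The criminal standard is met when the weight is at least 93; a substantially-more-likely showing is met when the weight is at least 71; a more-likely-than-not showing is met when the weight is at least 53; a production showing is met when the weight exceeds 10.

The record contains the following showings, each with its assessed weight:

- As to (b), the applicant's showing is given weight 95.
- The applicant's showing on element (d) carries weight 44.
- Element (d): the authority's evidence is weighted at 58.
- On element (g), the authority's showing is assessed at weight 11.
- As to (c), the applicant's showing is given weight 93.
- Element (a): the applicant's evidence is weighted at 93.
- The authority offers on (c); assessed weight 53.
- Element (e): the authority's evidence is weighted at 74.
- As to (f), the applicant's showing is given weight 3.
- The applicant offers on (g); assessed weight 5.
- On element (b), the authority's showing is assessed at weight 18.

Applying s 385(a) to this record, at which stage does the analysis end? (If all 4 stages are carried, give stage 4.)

Stage 1 — burden on applicant; standard: the criminal standard (weight is at least 93).
    (a): 93 ≥ 93 [met]
    (b): 95 (authority's 18 disregarded) ≥ 93 [met]
  The applicant carries Stage 1; the authority now bears the burden.
Stage 2 — burden on authority; standard: a more-likely-than-not showing (weight is at least 53).
    (c): 53 (applicant's 93 disregarded) ≥ 53 [met]
    (d): 58 (applicant's 44 disregarded) ≥ 53 [met]
  Stage 2 is satisfied; the authority continues to bear the burden.
Stage 3 — burden on authority; standard: a substantially-more-likely showing (weight is at least 71).
    (e): 74 ≥ 71 [met]
  All elements met. The burden passes to the applicant.
Stage 4 — burden on applicant; standard: a production showing (weight exceeds 10).
    (f): 3 ≤ 10 [not met]
    (g): 5 (authority's 11 disregarded) ≤ 10 [not met]
  The applicant does not carry Stage 4.
The analysis ends at Stage 4; the authority prevails.

stage 4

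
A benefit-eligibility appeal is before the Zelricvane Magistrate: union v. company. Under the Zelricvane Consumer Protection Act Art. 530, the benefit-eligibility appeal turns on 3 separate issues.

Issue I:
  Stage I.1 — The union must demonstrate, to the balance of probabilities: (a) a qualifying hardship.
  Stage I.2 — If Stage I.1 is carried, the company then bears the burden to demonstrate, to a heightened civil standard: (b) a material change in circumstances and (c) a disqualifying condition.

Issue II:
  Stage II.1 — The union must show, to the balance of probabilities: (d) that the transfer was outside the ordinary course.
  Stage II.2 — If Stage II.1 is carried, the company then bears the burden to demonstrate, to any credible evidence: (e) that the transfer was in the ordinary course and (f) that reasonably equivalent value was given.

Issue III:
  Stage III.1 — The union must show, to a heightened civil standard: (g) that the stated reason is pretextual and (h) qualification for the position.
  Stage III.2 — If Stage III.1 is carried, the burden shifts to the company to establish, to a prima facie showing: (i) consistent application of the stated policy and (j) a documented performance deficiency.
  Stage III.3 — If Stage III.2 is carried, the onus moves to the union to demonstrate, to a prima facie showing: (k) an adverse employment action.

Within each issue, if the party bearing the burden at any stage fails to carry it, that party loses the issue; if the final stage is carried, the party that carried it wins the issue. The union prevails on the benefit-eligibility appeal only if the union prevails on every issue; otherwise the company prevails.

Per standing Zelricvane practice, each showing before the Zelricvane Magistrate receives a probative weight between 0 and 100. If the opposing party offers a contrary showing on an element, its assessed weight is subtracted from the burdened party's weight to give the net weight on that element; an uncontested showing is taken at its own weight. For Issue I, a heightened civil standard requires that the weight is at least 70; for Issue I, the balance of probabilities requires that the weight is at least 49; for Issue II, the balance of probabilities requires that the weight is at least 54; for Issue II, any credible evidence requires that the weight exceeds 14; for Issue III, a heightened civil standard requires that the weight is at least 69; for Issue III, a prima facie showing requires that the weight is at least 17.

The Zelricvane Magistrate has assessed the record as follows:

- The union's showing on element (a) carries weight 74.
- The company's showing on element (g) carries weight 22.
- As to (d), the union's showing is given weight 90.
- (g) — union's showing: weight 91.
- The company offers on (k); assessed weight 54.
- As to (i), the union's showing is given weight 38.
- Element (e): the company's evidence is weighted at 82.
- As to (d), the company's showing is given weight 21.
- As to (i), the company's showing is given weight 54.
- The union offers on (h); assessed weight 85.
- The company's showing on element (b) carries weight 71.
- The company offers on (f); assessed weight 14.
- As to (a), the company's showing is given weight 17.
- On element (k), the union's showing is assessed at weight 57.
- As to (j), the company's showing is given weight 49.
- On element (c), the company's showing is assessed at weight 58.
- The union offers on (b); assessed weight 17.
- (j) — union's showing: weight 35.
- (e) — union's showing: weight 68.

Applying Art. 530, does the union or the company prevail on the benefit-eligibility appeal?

union

— Issue I —
Stage I.1 — burden on union; standard: the balance of probabilities (weight is at least 49).
    (a): 74 − 17 = 57 ≥ 49 [met]
  The union carries Stage I.1; the company now bears the burden.
Stage I.2 — burden on company; standard: a heightened civil standard (weight is at least 70).
    (b): 71 − 17 = 54 < 70 [not met]
    (c): 58 < 70 [not met]
  The company does not carry Stage I.2.
So the union prevails on this issue.
— Issue II —
At Stage II.1 the union must meet the balance of probabilities (weight is at least 54): on (d) the weight is 90 less the opposing 21 gives net 69, which does reach 54, so (d) meets the standard.
  Stage II.1 is satisfied; the onus moves to the company.
At Stage II.2 the company must meet any credible evidence (weight exceeds 14): on (e) the weight is 82 less the opposing 68 gives net 14, which does not exceed 14, so (e) does not meet the standard; on (f) the weight is 14, which does not exceed 14, so (f) does not meet the standard.
  The company does not carry Stage II.2.
The union prevails on this issue.
— Issue III —
At Stage III.1 the union must meet a heightened civil standard (weight is at least 69): on (g) the weight is 91 less the opposing 22 gives net 69, which does reach 69, so (g) meets the standard; on (h) the weight is 85, ≥ 69, so (h) meets the standard.
  The union carries Stage III.1; the company now bears the burden.
At Stage III.2 the company must meet a prima facie showing (weight is at least 17): on (i) the weight is 54 less the opposing 38 gives net 16, < 17, so (i) does not meet the standard; on (j) the weight is 49 less the opposing 35 gives net 14, < 17, so (j) does not meet the standard.
  Stage III.2 not carried; the company fails its burden.
The analysis ends at Stage III.2; the union prevails on this issue.
Per-issue: Issue I → union; Issue II → union; Issue III → union. The union must prevail on every issue; overall, the union prevails.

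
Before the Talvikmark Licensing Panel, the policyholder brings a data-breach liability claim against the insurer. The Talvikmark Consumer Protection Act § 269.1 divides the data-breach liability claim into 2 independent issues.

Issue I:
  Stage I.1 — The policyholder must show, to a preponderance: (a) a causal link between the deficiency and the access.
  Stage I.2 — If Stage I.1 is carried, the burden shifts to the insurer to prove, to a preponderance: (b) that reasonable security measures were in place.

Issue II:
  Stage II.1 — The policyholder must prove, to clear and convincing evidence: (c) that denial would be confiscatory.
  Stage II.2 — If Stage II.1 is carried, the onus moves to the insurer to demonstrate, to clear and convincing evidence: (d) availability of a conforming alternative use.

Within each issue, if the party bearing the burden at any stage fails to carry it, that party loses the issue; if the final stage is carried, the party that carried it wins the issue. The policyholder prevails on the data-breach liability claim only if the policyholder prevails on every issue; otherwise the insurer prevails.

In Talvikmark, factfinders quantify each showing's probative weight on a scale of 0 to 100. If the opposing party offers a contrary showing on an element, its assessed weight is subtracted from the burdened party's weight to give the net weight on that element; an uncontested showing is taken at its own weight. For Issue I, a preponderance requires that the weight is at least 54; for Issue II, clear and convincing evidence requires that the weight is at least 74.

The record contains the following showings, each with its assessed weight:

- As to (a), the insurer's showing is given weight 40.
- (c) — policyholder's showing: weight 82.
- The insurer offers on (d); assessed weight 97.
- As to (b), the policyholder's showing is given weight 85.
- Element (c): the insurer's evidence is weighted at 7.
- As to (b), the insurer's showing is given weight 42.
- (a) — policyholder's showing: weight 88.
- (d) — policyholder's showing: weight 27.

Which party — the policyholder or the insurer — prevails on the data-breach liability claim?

— Issue I —
Stage I.1 — burden on policyholder; standard: a preponderance (weight is at least 54).
    (a): 88 − 40 = 48 < 54 [not met]
  Stage I.1 not carried; the policyholder fails its burden.
The insurer prevails on this issue.
— Issue II —
Stage II.1 (policyholder, clear and convincing evidence, weight is at least 74): (c) net 82−7=75 ≥ 74 — meets.
  Stage II.1 is satisfied; the onus moves to the insurer.
Stage II.2 (insurer, clear and convincing evidence, weight is at least 74): (d) net 97−27=70 < 74 — fails.
  The insurer does not carry Stage II.2.
So the policyholder prevails on this issue.
Per-issue: Issue I → insurer; Issue II → policyholder. The policyholder must prevail on every issue; overall, the insurer prevails.

insurer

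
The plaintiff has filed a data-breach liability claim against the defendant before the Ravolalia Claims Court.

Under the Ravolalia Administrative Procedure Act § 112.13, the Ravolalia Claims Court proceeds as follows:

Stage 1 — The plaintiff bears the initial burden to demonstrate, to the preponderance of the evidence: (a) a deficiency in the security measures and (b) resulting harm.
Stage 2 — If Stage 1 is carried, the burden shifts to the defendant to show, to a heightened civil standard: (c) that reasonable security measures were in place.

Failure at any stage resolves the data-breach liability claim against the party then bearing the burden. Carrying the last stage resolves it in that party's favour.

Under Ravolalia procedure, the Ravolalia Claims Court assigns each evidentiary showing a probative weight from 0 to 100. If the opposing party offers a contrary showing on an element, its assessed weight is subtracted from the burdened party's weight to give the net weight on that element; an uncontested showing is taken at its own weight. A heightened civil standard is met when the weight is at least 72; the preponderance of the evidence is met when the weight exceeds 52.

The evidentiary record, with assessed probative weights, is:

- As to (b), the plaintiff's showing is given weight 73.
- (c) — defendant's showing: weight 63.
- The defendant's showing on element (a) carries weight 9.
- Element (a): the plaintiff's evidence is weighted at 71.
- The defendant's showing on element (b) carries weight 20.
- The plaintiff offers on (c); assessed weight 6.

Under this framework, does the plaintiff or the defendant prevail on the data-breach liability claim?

Stage 1 (plaintiff, the preponderance of the evidence, weight exceeds 52): (a) net 71−9=62 > 52 — meets; (b) net 73−20=53 > 52 — meets.
  Stage 1 carried; the burden shifts to the defendant.
Stage 2 (defendant, a heightened civil standard, weight is at least 72): (c) net 63−6=57 < 72 — fails.
  Stage 2 not carried; the defendant fails its burden.
The analysis ends at Stage 2; the plaintiff prevails.

plaintiff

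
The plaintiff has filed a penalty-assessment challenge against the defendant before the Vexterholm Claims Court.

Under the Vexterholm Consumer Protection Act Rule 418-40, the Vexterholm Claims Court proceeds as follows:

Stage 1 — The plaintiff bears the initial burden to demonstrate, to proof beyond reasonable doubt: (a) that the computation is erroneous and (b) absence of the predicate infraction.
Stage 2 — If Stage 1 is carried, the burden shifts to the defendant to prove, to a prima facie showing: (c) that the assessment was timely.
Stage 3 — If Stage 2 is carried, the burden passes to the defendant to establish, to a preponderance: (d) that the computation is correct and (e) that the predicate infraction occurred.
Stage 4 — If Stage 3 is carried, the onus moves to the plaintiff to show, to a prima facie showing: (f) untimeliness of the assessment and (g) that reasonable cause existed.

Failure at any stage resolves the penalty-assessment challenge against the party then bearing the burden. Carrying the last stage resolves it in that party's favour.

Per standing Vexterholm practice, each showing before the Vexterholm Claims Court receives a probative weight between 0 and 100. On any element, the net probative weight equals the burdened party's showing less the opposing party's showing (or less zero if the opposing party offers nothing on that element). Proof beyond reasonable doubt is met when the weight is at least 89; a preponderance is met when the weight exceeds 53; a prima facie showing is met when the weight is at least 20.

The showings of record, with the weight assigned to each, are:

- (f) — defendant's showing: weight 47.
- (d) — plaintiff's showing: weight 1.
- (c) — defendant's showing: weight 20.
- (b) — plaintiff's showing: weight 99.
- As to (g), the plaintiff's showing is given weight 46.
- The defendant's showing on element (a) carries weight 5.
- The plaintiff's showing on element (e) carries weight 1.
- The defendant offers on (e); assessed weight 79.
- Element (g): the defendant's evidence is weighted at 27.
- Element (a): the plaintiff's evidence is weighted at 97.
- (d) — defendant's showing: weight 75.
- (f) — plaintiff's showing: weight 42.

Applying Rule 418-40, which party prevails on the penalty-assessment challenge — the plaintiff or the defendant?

defendant

Stage 1 (plaintiff, proof beyond reasonable doubt, weight is at least 89): (a) net 97−5=92 ≥ 89 — meets; (b) 99 ≥ 89 — meets.
  Stage 1 carried; the burden shifts to the defendant.
Stage 2 (defendant, a prima facie showing, weight is at least 20): (c) 20 ≥ 20 — meets.
  Stage 2 is satisfied; the defendant continues to bear the burden.
Stage 3 (defendant, a preponderance, weight exceeds 53): (d) net 75−1=74 > 53 — meets; (e) net 79−1=78 > 53 — meets.
  All elements met. The burden passes to the plaintiff.
Stage 4 (plaintiff, a prima facie showing, weight is at least 20): (f) net 42−47=-5 < 20 — fails; (g) net 46−27=19 < 20 — fails.
  Not every element is met, so the plaintiff fails to carry Stage 4.
The analysis ends at Stage 4; the defendant prevails.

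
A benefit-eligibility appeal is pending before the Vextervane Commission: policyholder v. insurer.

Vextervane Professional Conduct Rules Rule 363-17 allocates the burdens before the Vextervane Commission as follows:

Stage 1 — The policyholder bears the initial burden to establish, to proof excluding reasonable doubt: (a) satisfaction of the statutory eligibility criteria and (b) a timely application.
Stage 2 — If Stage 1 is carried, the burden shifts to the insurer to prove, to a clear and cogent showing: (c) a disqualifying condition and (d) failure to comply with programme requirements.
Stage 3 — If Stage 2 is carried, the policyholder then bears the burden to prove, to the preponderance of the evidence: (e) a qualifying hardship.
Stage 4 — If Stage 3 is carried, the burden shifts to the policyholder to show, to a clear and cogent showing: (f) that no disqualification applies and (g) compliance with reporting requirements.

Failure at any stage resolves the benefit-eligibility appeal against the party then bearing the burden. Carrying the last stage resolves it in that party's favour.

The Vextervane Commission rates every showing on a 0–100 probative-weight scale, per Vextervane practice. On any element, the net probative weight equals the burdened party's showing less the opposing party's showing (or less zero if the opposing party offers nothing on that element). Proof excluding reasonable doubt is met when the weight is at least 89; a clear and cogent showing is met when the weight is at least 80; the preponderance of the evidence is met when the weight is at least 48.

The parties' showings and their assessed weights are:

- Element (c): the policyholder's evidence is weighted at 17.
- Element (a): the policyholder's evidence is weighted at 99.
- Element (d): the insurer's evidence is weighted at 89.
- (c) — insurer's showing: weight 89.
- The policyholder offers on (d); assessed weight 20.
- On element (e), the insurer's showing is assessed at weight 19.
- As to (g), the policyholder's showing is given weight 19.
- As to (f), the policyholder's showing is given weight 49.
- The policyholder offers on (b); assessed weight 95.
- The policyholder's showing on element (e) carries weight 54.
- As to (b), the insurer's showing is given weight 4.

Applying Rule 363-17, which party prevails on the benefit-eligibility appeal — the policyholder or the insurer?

policyholder

Stage 1 (policyholder, proof excluding reasonable doubt, weight is at least 89): (a) 99 ≥ 89 — meets; (b) net 95−4=91 ≥ 89 — meets.
  Stage 1 is satisfied; the onus moves to the insurer.
Stage 2 (insurer, a clear and cogent showing, weight is at least 80): (c) net 89−17=72 < 80 — fails; (d) net 89−20=69 < 80 — fails.
  The insurer does not carry Stage 2.
The policyholder prevails.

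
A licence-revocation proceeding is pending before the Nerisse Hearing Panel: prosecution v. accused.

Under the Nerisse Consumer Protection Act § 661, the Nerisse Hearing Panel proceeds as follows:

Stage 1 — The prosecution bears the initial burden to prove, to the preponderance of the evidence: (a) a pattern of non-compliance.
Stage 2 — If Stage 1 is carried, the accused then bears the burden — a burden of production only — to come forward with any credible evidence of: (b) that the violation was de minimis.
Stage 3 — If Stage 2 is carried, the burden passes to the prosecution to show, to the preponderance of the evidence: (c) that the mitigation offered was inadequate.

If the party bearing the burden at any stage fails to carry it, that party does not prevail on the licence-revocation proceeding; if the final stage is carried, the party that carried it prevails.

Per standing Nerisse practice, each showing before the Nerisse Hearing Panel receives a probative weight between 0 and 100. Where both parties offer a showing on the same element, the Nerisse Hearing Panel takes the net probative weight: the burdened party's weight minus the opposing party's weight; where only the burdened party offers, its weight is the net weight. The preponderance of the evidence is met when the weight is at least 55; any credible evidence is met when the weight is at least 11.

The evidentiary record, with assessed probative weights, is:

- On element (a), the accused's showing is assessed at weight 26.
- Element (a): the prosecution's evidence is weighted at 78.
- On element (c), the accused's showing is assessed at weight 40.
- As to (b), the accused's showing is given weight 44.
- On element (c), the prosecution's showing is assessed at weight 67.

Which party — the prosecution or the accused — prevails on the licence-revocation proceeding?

accused

Stage 1 — burden on prosecution; standard: the preponderance of the evidence (weight is at least 55).
    (a): 78 − 26 = 52 < 55 [not met]
  Stage 1 not carried; the prosecution fails its burden.
So the accused prevails.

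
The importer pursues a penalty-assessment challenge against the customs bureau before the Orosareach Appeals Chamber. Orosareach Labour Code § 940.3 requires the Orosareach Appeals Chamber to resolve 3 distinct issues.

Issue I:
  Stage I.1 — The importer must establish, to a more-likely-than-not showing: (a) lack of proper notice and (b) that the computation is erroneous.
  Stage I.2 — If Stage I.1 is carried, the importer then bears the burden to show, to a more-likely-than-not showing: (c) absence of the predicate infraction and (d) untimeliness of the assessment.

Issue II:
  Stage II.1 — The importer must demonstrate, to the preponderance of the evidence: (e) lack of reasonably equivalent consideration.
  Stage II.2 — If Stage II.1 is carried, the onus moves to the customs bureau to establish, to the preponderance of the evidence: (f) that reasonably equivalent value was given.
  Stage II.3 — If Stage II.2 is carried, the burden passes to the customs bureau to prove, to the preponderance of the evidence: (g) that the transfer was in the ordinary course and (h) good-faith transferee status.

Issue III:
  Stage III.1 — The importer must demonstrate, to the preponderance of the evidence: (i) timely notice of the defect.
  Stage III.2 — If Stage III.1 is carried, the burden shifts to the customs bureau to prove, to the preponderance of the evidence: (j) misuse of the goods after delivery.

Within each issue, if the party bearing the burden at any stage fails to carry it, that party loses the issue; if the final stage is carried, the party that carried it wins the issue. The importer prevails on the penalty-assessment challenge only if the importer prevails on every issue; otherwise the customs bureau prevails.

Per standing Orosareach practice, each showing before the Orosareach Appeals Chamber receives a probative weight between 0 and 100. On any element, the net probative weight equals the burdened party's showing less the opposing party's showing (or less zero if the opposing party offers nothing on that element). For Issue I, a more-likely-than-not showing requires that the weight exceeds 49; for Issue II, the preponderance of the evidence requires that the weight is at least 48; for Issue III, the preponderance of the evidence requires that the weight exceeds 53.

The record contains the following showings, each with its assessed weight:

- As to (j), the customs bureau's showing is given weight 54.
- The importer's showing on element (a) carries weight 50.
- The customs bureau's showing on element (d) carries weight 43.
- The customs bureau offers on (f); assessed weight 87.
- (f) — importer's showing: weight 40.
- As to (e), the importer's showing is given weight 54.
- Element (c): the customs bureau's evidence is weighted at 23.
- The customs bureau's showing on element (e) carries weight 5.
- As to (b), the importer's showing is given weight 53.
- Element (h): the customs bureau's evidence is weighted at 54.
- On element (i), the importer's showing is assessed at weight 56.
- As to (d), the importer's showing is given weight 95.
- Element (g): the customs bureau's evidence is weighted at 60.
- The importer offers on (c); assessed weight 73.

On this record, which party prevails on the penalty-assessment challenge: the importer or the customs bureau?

— Issue I —
Stage I.1 — burden on importer; standard: a more-likely-than-not showing (weight exceeds 49).
    (a): 50 > 49 [met]
    (b): 53 > 49 [met]
  All elements met. The importer retains the burden for Stage I.2.
Stage I.2 — burden on importer; standard: a more-likely-than-not showing (weight exceeds 49).
    (c): 73 − 23 = 50 > 49 [met]
    (d): 95 − 43 = 52 > 49 [met]
  All elements met at the final stage.
All stages carried — the importer prevails on this issue.
— Issue II —
Stage II.1 — burden on importer; standard: the preponderance of the evidence (weight is at least 48).
    (e): 54 − 5 = 49 ≥ 48 [met]
  Stage II.1 is satisfied; the onus moves to the customs bureau.
Stage II.2 — burden on customs bureau; standard: the preponderance of the evidence (weight is at least 48).
    (f): 87 − 40 = 47 < 48 [not met]
  Stage II.2 not carried; the customs bureau fails its burden.
So the importer prevails on this issue.
— Issue III —
At Stage III.1 the importer must meet the preponderance of the evidence (weight exceeds 53): on (i) the weight is 56, > 53, so (i) meets the standard.
  Stage III.1 carried; the burden shifts to the customs bureau.
At Stage III.2 the customs bureau must meet the preponderance of the evidence (weight exceeds 53): on (j) the weight is 54, which does exceed 53, so (j) meets the standard.
  Stage III.2 carried; the final stage is satisfied.
Every stage carried; the customs bureau prevails on this issue.
Per-issue: Issue I → importer; Issue II → importer; Issue III → customs bureau. The importer must prevail on every issue; overall, the customs bureau prevails.

customs bureau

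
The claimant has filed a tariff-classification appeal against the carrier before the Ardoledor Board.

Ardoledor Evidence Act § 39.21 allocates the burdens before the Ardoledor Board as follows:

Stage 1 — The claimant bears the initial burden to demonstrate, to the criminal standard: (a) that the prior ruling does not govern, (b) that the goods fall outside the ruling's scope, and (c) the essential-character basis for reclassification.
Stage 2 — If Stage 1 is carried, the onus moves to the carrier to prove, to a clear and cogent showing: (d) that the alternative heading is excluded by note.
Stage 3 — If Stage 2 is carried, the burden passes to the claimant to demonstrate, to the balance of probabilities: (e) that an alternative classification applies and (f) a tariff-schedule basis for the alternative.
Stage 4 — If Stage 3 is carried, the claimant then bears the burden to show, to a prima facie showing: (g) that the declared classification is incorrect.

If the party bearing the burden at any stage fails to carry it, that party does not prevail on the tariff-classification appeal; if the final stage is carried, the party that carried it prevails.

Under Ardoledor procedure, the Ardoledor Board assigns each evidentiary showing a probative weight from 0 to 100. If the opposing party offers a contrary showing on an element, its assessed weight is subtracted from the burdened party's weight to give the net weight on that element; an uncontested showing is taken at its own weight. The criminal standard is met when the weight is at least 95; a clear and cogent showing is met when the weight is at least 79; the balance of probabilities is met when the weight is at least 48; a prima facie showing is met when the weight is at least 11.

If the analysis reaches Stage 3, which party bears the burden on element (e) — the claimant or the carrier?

claimant

Stage 3's rule assigns the burden to the claimant (to the balance of probabilities).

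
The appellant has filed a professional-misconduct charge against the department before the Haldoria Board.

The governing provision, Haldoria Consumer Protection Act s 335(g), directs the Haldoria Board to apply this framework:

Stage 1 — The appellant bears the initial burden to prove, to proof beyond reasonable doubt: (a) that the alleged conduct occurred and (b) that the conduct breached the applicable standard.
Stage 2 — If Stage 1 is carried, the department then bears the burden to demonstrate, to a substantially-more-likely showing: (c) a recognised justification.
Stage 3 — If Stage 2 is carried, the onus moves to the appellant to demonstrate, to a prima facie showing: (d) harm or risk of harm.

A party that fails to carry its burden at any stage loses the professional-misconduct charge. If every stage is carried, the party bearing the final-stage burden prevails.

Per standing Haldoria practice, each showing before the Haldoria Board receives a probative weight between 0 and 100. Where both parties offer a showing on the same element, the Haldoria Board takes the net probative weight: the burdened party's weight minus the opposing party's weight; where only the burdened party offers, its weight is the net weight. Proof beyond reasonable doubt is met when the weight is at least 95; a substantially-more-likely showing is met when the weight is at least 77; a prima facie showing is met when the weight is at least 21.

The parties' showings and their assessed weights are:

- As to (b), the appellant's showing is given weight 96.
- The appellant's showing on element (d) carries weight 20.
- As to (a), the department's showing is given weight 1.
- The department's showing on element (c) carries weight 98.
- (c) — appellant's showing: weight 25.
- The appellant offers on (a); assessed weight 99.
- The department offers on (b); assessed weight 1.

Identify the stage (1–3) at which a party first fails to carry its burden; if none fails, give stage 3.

stage 2

At Stage 1 the appellant must meet proof beyond reasonable doubt (weight is at least 95): on (a) the weight is 99 less the opposing 1 gives net 98, which does reach 95, so (a) meets the standard; on (b) the weight is 96 less the opposing 1 gives net 95, which does reach 95, so (b) meets the standard.
  All elements met. The burden passes to the department.
At Stage 2 the department must meet a substantially-more-likely showing (weight is at least 77): on (c) the weight is 98 less the opposing 25 gives net 73, which does not reach 77, so (c) does not meet the standard.
  Not every element is met, so the department fails to carry Stage 2.
The appellant prevails.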